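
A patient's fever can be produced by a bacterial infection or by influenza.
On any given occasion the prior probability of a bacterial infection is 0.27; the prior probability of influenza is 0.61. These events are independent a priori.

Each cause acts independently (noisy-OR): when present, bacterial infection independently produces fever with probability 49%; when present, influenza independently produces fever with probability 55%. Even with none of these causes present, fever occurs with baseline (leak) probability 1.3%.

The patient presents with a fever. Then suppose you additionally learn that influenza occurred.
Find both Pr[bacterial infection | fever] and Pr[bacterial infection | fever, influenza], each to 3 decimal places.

Pr[bacterial infection | fever] ≈ 0.417; Pr[bacterial infection | fever, influenza] ≈ 0.340

Under noisy-OR, P(fever | causes) = 1 − (1−0.013)·∏(1−qᵢ) over the active causes.
P(fever) = 0.013*0.73*0.39 + 0.55585*0.73*0.61 + 0.49663*0.27*0.39 + 0.773483*0.27*0.61 = 0.003701 + 0.247520 + 0.052295 + 0.127393 = 0.430909
The bacterial infection-present share is 0.052295 + 0.127393 = 0.179688.
Hence the posterior is 0.179688/0.430909 ≈ 0.417.

Now also conditioning on influenza=true:
Sum P(fever|·) weighted by the priors over both values of bacterial infection:
  P(fever | influenza) = 0.55585*0.73 + 0.773483*0.27
        = 0.405770 + 0.208840 = 0.614610
The terms with bacterial infection present sum to 0.208840, so
  P(bacterial infection | fever, influenza) = 0.208840 / 0.614610 ≈ 0.340
— influenza explains away the evidence for bacterial infection.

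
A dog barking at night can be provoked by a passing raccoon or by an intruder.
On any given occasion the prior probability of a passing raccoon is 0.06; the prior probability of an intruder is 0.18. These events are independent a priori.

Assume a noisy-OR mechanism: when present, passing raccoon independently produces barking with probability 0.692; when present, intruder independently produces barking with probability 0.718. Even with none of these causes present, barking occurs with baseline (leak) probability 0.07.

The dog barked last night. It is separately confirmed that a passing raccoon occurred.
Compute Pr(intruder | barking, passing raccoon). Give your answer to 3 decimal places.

Pr(intruder | barking, passing raccoon) ≈ 0.220

Under noisy-OR, P(barking | causes) = 1 − (1−0.07)·∏(1−qᵢ) over the active causes.
For the numerator, keep only intruder=true terms: 0.919224×0.18 = 0.165460
Denominator P(barking | passing raccoon): 0.71356×0.82 + 0.919224×0.18 = 0.750579
Posterior = 0.165460 / 0.750579 ≈ 0.220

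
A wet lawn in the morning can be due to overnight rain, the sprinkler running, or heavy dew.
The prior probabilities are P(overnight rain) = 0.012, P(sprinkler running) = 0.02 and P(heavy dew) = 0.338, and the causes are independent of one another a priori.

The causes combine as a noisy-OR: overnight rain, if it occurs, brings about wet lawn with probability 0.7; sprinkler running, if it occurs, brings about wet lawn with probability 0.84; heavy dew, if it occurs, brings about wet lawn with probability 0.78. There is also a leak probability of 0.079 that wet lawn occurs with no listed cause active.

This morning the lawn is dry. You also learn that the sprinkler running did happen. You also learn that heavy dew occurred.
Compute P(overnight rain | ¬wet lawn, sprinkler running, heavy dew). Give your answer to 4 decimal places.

P(overnight rain | ¬wet lawn, sprinkler running, heavy dew) ≈ 0.0036

Under noisy-OR, P(wet lawn | causes) = 1 − (1−0.079)·∏(1−qᵢ) over the active causes.
By total probability over both values of overnight rain:
  P(¬wet lawn | sprinkler running, heavy dew) = 0.032419*0.988 + 0.009726*0.012
        = 0.032030 + 0.000117 = 0.032147
The terms with overnight rain present sum to 0.000117, so
  P(overnight rain | ¬wet lawn, sprinkler running, heavy dew) = 0.000117 / 0.032147 ≈ 0.0036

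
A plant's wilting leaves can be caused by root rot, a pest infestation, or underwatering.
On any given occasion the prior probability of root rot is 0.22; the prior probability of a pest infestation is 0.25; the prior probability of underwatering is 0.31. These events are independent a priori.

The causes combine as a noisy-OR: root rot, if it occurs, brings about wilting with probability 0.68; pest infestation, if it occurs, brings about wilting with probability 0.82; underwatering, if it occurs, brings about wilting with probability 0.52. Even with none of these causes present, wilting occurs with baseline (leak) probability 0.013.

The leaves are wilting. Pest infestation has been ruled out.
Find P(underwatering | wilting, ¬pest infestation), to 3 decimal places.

P(underwatering | wilting, ¬pest infestation) ≈ 0.625

Under noisy-OR, P(wilting | causes) = 1 − (1−0.013)·∏(1−qᵢ) over the active causes.
P(wilting | ¬pest infestation) = 0.013·0.78·0.69 + 0.52624·0.78·0.31 + 0.68416·0.22·0.69 + 0.848397·0.22·0.31 = 0.006997 + 0.127245 + 0.103855 + 0.057861 = 0.295958
Restricting to configurations with underwatering present: 0.127245 + 0.057861 = 0.185106.
Hence the posterior is 0.185106/0.295958 ≈ 0.625.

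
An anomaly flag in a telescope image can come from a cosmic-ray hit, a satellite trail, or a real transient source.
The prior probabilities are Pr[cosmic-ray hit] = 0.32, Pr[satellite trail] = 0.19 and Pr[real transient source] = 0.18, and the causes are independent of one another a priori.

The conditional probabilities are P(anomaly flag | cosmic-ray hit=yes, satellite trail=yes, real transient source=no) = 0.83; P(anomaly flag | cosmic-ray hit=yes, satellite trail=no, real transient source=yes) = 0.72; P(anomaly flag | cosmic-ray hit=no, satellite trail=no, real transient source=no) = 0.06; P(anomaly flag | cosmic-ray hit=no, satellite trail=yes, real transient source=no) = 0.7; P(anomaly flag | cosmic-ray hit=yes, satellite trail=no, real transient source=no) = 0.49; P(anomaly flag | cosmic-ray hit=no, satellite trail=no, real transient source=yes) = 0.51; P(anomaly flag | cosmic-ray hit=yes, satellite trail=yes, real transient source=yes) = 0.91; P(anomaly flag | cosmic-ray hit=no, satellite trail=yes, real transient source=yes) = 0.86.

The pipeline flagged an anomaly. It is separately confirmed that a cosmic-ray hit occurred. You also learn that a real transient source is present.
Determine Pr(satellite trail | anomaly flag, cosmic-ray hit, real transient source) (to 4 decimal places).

Pr(satellite trail | anomaly flag, cosmic-ray hit, real transient source) ≈ 0.2287

For the numerator, keep only satellite trail=true terms: 0.91·0.19 = 0.172900
Denominator P(anomaly flag | cosmic-ray hit, real transient source): 0.72·0.81 + 0.91·0.19 = 0.756100
P(satellite trail | anomaly flag, cosmic-ray hit, real transient source) = 0.172900/0.756100 ≈ 0.2287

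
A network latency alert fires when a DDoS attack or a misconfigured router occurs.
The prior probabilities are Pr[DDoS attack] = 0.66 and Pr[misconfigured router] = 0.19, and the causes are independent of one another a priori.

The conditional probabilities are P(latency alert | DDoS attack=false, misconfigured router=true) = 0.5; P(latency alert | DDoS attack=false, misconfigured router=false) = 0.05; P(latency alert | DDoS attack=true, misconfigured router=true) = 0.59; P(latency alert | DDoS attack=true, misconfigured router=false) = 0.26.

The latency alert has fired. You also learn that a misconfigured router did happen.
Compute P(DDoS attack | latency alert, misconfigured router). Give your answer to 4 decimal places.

P(DDoS attack | latency alert, misconfigured router) ≈ 0.6961

P(latency alert | misconfigured router) = 0.5·0.34 + 0.59·0.66 = 0.170000 + 0.389400 = 0.559400
Restricting to configurations with DDoS attack present: 0.59·0.66 = 0.389400.
P(DDoS attack | latency alert, misconfigured router) = 0.389400 / 0.559400 ≈ 0.6961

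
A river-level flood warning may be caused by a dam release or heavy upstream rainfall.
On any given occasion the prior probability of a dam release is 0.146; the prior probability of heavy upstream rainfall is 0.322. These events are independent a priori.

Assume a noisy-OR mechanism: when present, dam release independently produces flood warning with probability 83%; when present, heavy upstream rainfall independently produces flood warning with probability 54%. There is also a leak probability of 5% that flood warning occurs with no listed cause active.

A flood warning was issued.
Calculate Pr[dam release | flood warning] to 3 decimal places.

Under noisy-OR, P(flood warning | causes) = 1 − (1−0.05)·∏(1−qᵢ) over the active causes.
Enumerate the 4 (dam release, heavy upstream rainfall) configurations and weight by the priors:
  P(flood warning) = 0.05*0.854*0.678 + 0.563*0.854*0.322 + 0.8385*0.146*0.678 + 0.92571*0.146*0.322
        = 0.028951 + 0.154818 + 0.083001 + 0.043519 = 0.310289
Keeping only the dam release-present terms gives 0.126520, so
  P(dam release | flood warning) = 0.126520 / 0.310289 ≈ 0.408

Pr[dam release | flood warning] ≈ 0.408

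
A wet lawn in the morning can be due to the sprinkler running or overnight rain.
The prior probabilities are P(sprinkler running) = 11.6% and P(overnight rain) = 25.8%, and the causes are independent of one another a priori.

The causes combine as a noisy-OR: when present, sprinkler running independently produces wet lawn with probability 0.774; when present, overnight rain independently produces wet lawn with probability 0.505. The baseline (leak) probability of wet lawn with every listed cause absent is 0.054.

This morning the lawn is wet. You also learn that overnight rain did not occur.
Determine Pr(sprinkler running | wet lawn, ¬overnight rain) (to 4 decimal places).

Under noisy-OR, P(wet lawn | causes) = 1 − (1−0.054)·∏(1−qᵢ) over the active causes.
Weight on sprinkler running=true, given the evidence: 0.786204*0.116 = 0.091200
Denominator P(wet lawn | ¬overnight rain): 0.054*0.884 + 0.786204*0.116 = 0.138936
Posterior = 0.091200 / 0.138936 ≈ 0.6564

Pr(sprinkler running | wet lawn, ¬overnight rain) ≈ 0.6564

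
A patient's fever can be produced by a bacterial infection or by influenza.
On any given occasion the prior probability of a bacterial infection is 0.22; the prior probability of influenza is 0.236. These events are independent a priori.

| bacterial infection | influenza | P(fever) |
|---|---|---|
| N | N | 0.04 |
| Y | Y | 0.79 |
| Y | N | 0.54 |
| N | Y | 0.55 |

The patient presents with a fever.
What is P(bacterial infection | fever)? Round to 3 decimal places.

Numerator (weight on configurations with bacterial infection): 0.090763 + 0.041017 = 0.131780
Denominator P(fever): 0.04×0.78×0.764 + 0.55×0.78×0.236 + 0.54×0.22×0.764 + 0.79×0.22×0.236 = 0.256861
P(bacterial infection | fever) = 0.131780/0.256861 ≈ 0.513

P(bacterial infection | fever) ≈ 0.513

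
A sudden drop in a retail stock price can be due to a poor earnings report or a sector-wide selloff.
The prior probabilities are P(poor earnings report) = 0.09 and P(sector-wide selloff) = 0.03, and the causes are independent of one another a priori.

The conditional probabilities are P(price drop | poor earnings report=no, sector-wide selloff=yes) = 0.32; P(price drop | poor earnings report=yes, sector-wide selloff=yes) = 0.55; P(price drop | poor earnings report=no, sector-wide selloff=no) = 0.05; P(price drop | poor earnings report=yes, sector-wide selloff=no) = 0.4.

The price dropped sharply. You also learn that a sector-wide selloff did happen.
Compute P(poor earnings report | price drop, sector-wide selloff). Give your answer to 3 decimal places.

P(price drop | sector-wide selloff) = 0.32×0.91 + 0.55×0.09 = 0.291200 + 0.049500 = 0.340700
Restricting to configurations with poor earnings report present: 0.55×0.09 = 0.049500.
So P(poor earnings report | price drop, sector-wide selloff) = 0.049500/0.340700 ≈ 0.145.

P(poor earnings report | price drop, sector-wide selloff) ≈ 0.145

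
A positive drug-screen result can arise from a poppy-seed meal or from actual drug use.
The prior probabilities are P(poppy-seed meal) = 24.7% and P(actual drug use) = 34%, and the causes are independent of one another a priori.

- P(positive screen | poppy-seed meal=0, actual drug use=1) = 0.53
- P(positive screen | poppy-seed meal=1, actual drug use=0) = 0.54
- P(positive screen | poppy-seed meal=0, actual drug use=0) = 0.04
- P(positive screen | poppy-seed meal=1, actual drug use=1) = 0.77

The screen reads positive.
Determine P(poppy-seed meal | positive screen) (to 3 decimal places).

By total probability over the 4 (poppy-seed meal, actual drug use) configurations:
  P(positive screen) = 0.04·0.753·0.66 + 0.53·0.753·0.34 + 0.54·0.247·0.66 + 0.77·0.247·0.34
        = 0.019879 + 0.135691 + 0.088031 + 0.064665 = 0.308266
Configurations with poppy-seed meal contribute 0.152696, so
  P(poppy-seed meal | positive screen) = 0.152696 / 0.308266 ≈ 0.495

P(poppy-seed meal | positive screen) ≈ 0.495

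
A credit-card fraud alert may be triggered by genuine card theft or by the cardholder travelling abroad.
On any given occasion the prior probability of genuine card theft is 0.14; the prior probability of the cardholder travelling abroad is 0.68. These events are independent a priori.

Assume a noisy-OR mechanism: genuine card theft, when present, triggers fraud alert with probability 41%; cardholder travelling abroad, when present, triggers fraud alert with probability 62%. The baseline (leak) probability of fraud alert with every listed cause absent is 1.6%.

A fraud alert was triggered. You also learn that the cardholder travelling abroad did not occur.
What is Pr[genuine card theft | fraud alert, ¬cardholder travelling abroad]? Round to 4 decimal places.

Pr[genuine card theft | fraud alert, ¬cardholder travelling abroad] ≈ 0.8102

Under noisy-OR, P(fraud alert | causes) = 1 − (1−0.016)·∏(1−qᵢ) over the active causes.
By total probability over both values of genuine card theft:
  P(fraud alert | ¬cardholder travelling abroad) = 0.016×0.86 + 0.41944×0.14
        = 0.013760 + 0.058722 = 0.072482
The terms with genuine card theft present sum to 0.058722, so
  P(genuine card theft | fraud alert, ¬cardholder travelling abroad) = 0.058722 / 0.072482 ≈ 0.8102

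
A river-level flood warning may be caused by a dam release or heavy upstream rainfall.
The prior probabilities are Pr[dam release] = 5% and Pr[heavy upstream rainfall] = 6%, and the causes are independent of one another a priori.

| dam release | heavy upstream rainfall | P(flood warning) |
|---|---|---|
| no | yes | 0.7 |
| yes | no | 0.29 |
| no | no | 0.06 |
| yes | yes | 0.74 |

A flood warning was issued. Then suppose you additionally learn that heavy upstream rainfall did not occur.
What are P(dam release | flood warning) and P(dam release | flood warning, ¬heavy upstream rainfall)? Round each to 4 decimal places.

P(flood warning) = 0.06*0.95*0.94 + 0.7*0.95*0.06 + 0.29*0.05*0.94 + 0.74*0.05*0.06 = 0.053580 + 0.039900 + 0.013630 + 0.002220 = 0.109330
Restricting to configurations with dam release present: 0.013630 + 0.002220 = 0.015850.
So P(dam release | flood warning) = 0.015850/0.109330 ≈ 0.1450.

Now also conditioning on heavy upstream rainfall≠true:
P(flood warning | ¬heavy upstream rainfall) = 0.06·0.95 + 0.29·0.05 = 0.057000 + 0.014500 = 0.071500
Of this, 0.014500 comes from 0.29·0.05 (the dam release=true cases).
Hence the posterior is 0.014500/0.071500 ≈ 0.2028.
With heavy upstream rainfall excluded, dam release must carry more of the explanatory weight for the flood warning.

P(dam release | flood warning) ≈ 0.1450; P(dam release | flood warning, ¬heavy upstream rainfall) ≈ 0.2028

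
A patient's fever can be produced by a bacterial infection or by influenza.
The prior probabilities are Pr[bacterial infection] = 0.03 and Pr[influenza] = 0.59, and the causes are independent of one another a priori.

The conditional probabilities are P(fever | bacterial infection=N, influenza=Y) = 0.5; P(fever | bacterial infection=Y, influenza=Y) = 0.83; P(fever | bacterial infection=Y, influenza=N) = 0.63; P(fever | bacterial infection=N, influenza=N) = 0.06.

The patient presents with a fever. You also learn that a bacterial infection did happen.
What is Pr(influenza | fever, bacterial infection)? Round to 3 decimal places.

P(fever | bacterial infection) = 0.63*0.41 + 0.83*0.59 = 0.258300 + 0.489700 = 0.748000
Restricting to configurations with influenza present: 0.83*0.59 = 0.489700.
So P(influenza | fever, bacterial infection) = 0.489700/0.748000 ≈ 0.655.

Pr(influenza | fever, bacterial infection) ≈ 0.655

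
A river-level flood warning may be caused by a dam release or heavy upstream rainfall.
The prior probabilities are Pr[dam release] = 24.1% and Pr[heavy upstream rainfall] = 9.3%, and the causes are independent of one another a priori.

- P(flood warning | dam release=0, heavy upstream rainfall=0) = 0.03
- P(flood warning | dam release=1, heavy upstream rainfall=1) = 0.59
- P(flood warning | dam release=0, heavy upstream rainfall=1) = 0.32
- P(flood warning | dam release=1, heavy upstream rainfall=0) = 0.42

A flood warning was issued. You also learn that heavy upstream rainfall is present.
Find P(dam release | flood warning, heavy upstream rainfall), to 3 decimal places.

P(dam release | flood warning, heavy upstream rainfall) ≈ 0.369

For the numerator, keep only dam release=true terms: 0.59·0.241 = 0.142190
The normalizing constant is 0.32·0.759 + 0.59·0.241 = 0.385070
P(dam release | flood warning, heavy upstream rainfall) = 0.142190/0.385070 ≈ 0.369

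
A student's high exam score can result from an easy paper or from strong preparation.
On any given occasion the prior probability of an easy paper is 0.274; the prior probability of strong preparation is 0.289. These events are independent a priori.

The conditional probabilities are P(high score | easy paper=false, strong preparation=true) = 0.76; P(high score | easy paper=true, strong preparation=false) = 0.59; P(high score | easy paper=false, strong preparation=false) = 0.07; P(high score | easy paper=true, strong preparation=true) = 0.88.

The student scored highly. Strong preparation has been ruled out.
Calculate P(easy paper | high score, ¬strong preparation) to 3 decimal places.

P(easy paper | high score, ¬strong preparation) ≈ 0.761

For the numerator, keep only easy paper=true terms: 0.59·0.274 = 0.161660
Normalizer over all consistent configurations: 0.07·0.726 + 0.59·0.274 = 0.212480
P(easy paper | high score, ¬strong preparation) = 0.161660/0.212480 ≈ 0.761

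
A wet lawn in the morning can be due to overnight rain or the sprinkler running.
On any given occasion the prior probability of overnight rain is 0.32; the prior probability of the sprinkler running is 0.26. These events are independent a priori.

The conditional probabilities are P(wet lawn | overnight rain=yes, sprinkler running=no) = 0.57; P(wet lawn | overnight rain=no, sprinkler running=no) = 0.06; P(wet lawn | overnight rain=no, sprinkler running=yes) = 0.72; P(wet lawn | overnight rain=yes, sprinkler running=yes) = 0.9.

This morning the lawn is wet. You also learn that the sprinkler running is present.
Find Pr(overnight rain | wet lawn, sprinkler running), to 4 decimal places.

Enumerate both values of overnight rain and weight by the priors:
  P(wet lawn | sprinkler running) = 0.72×0.68 + 0.9×0.32
        = 0.489600 + 0.288000 = 0.777600
The terms with overnight rain present sum to 0.288000, so
  P(overnight rain | wet lawn, sprinkler running) = 0.288000 / 0.777600 ≈ 0.3704

Pr(overnight rain | wet lawn, sprinkler running) ≈ 0.3704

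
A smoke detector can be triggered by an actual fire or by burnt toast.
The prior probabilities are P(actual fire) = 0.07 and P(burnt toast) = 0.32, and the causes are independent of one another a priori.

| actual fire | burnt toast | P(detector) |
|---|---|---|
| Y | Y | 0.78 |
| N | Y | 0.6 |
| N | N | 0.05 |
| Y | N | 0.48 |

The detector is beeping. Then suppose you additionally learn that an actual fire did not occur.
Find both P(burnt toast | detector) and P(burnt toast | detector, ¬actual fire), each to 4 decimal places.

Sum P(detector|·) weighted by the priors over the 4 (actual fire, burnt toast) configurations:
  P(detector) = 0.05*0.93*0.68 + 0.6*0.93*0.32 + 0.48*0.07*0.68 + 0.78*0.07*0.32
        = 0.031620 + 0.178560 + 0.022848 + 0.017472 = 0.250500
Keeping only the burnt toast-present terms gives 0.196032, so
  P(burnt toast | detector) = 0.196032 / 0.250500 ≈ 0.7826

With the extra evidence:
P(detector | ¬actual fire) = 0.05·0.68 + 0.6·0.32 = 0.034000 + 0.192000 = 0.226000
The burnt toast-present share is 0.6·0.32 = 0.192000.
P(burnt toast | detector, ¬actual fire) = 0.192000 / 0.226000 ≈ 0.8496
Ruling out actual fire raises the posterior on burnt toast — the flip side of explaining away.

P(burnt toast | detector) ≈ 0.7826; P(burnt toast | detector, ¬actual fire) ≈ 0.8496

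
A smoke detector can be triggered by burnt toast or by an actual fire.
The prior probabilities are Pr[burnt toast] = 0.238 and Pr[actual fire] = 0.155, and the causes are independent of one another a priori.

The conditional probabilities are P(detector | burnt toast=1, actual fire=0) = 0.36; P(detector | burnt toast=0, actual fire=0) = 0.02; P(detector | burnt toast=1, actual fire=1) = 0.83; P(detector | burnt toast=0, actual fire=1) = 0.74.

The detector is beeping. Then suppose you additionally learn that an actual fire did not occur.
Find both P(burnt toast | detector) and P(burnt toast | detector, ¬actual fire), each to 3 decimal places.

For the numerator, keep only burnt toast=true terms: 0.072400 + 0.030619 = 0.103019
Normalizer over all consistent configurations: 0.02×0.762×0.845 + 0.74×0.762×0.155 + 0.36×0.238×0.845 + 0.83×0.238×0.155 = 0.203298
Posterior = 0.103019 / 0.203298 ≈ 0.507

Now also conditioning on actual fire≠true:
Enumerate both values of burnt toast and weight by the priors:
  P(detector | ¬actual fire) = 0.02*0.762 + 0.36*0.238
        = 0.015240 + 0.085680 = 0.100920
The terms with burnt toast present sum to 0.085680, so
  P(burnt toast | detector, ¬actual fire) = 0.085680 / 0.100920 ≈ 0.849

P(burnt toast | detector) ≈ 0.507; P(burnt toast | detector, ¬actual fire) ≈ 0.849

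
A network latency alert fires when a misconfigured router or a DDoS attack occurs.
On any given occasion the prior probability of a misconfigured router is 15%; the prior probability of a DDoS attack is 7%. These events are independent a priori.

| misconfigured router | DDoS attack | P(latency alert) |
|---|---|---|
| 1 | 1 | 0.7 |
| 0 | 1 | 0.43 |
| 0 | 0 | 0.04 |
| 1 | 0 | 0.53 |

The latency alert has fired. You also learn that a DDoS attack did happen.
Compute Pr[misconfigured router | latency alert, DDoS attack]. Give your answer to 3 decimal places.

Pr[misconfigured router | latency alert, DDoS attack] ≈ 0.223

By total probability over both values of misconfigured router:
  P(latency alert | DDoS attack) = 0.43×0.85 + 0.7×0.15
        = 0.365500 + 0.105000 = 0.470500
The terms with misconfigured router present sum to 0.105000, so
  P(misconfigured router | latency alert, DDoS attack) = 0.105000 / 0.470500 ≈ 0.223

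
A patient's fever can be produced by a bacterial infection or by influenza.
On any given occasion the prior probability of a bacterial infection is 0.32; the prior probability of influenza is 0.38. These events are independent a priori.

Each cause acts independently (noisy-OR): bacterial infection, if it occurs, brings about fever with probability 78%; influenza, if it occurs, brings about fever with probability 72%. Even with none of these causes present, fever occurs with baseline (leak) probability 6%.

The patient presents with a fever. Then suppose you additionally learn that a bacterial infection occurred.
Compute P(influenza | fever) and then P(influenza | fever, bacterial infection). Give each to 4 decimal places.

Under noisy-OR, P(fever | causes) = 1 − (1−0.06)·∏(1−qᵢ) over the active causes.
For the numerator, keep only influenza=true terms: 0.190389 + 0.114559 = 0.304948
The normalizing constant is 0.06×0.68×0.62 + 0.7368×0.68×0.38 + 0.7932×0.32×0.62 + 0.942096×0.32×0.38 = 0.487615
Posterior = 0.304948 / 0.487615 ≈ 0.6254

Now also conditioning on bacterial infection=true:
Sum P(fever|·) weighted by the priors over both values of influenza:
  P(fever | bacterial infection) = 0.7932×0.62 + 0.942096×0.38
        = 0.491784 + 0.357996 = 0.849780
The terms with influenza present sum to 0.357996, so
  P(influenza | fever, bacterial infection) = 0.357996 / 0.849780 ≈ 0.4213

P(influenza | fever) ≈ 0.6254; P(influenza | fever, bacterial infection) ≈ 0.4213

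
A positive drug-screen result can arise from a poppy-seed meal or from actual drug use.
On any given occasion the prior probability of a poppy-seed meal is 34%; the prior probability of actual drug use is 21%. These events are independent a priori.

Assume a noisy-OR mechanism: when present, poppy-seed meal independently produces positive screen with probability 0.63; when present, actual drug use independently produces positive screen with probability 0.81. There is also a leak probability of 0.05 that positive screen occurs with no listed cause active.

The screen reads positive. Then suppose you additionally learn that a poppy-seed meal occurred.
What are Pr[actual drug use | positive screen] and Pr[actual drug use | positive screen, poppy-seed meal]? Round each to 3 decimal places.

Under noisy-OR, P(positive screen | causes) = 1 − (1−0.05)·∏(1−qᵢ) over the active causes.
P(positive screen) = 0.05×0.66×0.79 + 0.8195×0.66×0.21 + 0.6485×0.34×0.79 + 0.933215×0.34×0.21 = 0.026070 + 0.113583 + 0.174187 + 0.066632 = 0.380472
The actual drug use-present share is 0.113583 + 0.066632 = 0.180215.
P(actual drug use | positive screen) = 0.180215 / 0.380472 ≈ 0.474

With the extra evidence:
Enumerate both values of actual drug use and weight by the priors:
  P(positive screen | poppy-seed meal) = 0.6485·0.79 + 0.933215·0.21
        = 0.512315 + 0.195975 = 0.708290
Configurations with actual drug use contribute 0.195975, so
  P(actual drug use | positive screen, poppy-seed meal) = 0.195975 / 0.708290 ≈ 0.277
The drop from 0.474 to 0.277 is the explaining-away (discounting) effect.

Pr[actual drug use | positive screen] ≈ 0.474; Pr[actual drug use | positive screen, poppy-seed meal] ≈ 0.277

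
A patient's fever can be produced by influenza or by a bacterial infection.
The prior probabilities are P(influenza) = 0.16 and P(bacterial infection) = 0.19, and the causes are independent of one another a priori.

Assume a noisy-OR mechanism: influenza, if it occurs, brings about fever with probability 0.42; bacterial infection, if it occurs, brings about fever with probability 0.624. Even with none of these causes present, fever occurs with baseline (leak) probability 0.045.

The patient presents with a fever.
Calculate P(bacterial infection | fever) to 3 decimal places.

Under noisy-OR, P(fever | causes) = 1 − (1−0.045)·∏(1−qᵢ) over the active causes.
Enumerate the 4 (influenza, bacterial infection) configurations and weight by the priors:
  P(fever) = 0.045·0.84·0.81 + 0.64092·0.84·0.19 + 0.4461·0.16·0.81 + 0.791734·0.16·0.19
        = 0.030618 + 0.102291 + 0.057815 + 0.024069 = 0.214793
The terms with bacterial infection present sum to 0.126360, so
  P(bacterial infection | fever) = 0.126360 / 0.214793 ≈ 0.588

P(bacterial infection | fever) ≈ 0.588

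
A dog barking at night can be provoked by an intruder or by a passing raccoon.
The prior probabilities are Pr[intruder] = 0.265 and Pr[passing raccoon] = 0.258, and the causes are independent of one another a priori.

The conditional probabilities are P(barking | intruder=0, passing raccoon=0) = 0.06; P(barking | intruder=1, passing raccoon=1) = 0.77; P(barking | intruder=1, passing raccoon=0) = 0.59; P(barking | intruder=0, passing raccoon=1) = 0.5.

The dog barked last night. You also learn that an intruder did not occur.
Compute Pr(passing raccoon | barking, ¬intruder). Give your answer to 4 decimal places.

For the numerator, keep only passing raccoon=true terms: 0.5×0.258 = 0.129000
The normalizing constant is 0.06×0.742 + 0.5×0.258 = 0.173520
P(passing raccoon | barking, ¬intruder) = 0.129000/0.173520 ≈ 0.7434

Pr(passing raccoon | barking, ¬intruder) ≈ 0.7434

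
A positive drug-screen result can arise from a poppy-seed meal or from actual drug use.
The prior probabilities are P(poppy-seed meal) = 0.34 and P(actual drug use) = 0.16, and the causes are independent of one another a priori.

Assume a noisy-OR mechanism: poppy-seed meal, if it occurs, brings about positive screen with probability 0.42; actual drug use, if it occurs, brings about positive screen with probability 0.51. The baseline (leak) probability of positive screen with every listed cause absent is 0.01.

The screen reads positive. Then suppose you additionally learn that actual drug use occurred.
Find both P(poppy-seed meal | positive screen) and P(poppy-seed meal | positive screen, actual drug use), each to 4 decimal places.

P(poppy-seed meal | positive screen) ≈ 0.7284; P(poppy-seed meal | positive screen, actual drug use) ≈ 0.4183

Under noisy-OR, P(positive screen | causes) = 1 − (1−0.01)·∏(1−qᵢ) over the active causes.
P(positive screen) = 0.01·0.66·0.84 + 0.5149·0.66·0.16 + 0.4258·0.34·0.84 + 0.718642·0.34·0.16 = 0.005544 + 0.054373 + 0.121608 + 0.039094 = 0.220619
Restricting to configurations with poppy-seed meal present: 0.121608 + 0.039094 = 0.160702.
So P(poppy-seed meal | positive screen) = 0.160702/0.220619 ≈ 0.7284.

Now also conditioning on actual drug use=true:
For the numerator, keep only poppy-seed meal=true terms: 0.718642*0.34 = 0.244338
The normalizing constant is 0.5149*0.66 + 0.718642*0.34 = 0.584172
P(poppy-seed meal | positive screen, actual drug use) = 0.244338/0.584172 ≈ 0.4183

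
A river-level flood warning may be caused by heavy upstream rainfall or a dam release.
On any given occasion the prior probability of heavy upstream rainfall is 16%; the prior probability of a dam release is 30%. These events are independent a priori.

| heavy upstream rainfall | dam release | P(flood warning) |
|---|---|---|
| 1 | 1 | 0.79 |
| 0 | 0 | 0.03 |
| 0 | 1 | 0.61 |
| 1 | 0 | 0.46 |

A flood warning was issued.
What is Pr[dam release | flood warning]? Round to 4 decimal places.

P(flood warning) = 0.03×0.84×0.7 + 0.61×0.84×0.3 + 0.46×0.16×0.7 + 0.79×0.16×0.3 = 0.017640 + 0.153720 + 0.051520 + 0.037920 = 0.260800
Of this, 0.191640 comes from 0.153720 + 0.037920 (the dam release=true cases).
Hence the posterior is 0.191640/0.260800 ≈ 0.7348.

Pr[dam release | flood warning] ≈ 0.7348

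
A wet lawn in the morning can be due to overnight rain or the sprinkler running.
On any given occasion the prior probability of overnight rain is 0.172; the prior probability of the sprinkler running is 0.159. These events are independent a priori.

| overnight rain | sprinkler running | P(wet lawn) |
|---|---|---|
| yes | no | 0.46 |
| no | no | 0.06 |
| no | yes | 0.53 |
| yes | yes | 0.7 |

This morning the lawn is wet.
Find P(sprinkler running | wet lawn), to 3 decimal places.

Sum P(wet lawn|·) weighted by the priors over the 4 (overnight rain, sprinkler running) configurations:
  P(wet lawn) = 0.06*0.828*0.841 + 0.53*0.828*0.159 + 0.46*0.172*0.841 + 0.7*0.172*0.159
        = 0.041781 + 0.069776 + 0.066540 + 0.019144 = 0.197241
The terms with sprinkler running present sum to 0.088920, so
  P(sprinkler running | wet lawn) = 0.088920 / 0.197241 ≈ 0.451

P(sprinkler running | wet lawn) ≈ 0.451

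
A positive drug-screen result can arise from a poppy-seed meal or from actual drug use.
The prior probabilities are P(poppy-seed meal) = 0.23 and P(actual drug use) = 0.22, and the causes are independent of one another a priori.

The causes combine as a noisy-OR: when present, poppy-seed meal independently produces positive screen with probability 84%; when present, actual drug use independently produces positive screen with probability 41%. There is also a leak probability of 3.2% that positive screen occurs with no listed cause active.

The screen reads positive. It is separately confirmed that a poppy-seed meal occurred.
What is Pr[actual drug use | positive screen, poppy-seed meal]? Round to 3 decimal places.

Under noisy-OR, P(positive screen | causes) = 1 − (1−0.032)·∏(1−qᵢ) over the active causes.
P(positive screen | poppy-seed meal) = 0.84512*0.78 + 0.908621*0.22 = 0.659194 + 0.199897 = 0.859091
The actual drug use-present share is 0.908621*0.22 = 0.199897.
So P(actual drug use | positive screen, poppy-seed meal) = 0.199897/0.859091 ≈ 0.233.

Pr[actual drug use | positive screen, poppy-seed meal] ≈ 0.233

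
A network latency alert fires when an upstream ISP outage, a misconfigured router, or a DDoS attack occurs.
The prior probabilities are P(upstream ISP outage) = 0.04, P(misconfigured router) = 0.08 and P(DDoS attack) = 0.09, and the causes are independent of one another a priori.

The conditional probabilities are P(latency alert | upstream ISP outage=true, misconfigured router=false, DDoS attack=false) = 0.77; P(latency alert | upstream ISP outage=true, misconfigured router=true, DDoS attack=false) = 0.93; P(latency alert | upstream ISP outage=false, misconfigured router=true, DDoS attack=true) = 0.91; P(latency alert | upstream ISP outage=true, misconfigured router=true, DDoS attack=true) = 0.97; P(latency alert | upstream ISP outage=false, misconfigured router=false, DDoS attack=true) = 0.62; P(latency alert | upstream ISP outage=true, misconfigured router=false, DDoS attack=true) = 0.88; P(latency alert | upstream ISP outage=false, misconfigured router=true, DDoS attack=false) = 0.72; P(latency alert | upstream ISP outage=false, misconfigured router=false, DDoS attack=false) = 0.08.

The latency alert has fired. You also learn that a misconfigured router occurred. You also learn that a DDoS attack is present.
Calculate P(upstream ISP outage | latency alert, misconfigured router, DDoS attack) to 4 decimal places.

For the numerator, keep only upstream ISP outage=true terms: 0.97*0.04 = 0.038800
The normalizing constant is 0.91*0.96 + 0.97*0.04 = 0.912400
Posterior = 0.038800 / 0.912400 ≈ 0.0425

P(upstream ISP outage | latency alert, misconfigured router, DDoS attack) ≈ 0.0425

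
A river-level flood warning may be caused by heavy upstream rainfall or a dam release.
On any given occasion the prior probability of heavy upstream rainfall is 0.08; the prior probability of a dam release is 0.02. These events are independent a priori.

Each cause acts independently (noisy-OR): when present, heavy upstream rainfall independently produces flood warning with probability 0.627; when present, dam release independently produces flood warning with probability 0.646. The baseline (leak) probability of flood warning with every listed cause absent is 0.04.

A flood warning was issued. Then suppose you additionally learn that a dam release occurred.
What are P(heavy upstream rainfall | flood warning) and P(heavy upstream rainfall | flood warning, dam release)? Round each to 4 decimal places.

Under noisy-OR, P(flood warning | causes) = 1 − (1−0.04)·∏(1−qᵢ) over the active causes.
By total probability over the 4 (heavy upstream rainfall, dam release) configurations:
  P(flood warning) = 0.04×0.92×0.98 + 0.66016×0.92×0.02 + 0.64192×0.08×0.98 + 0.87324×0.08×0.02
        = 0.036064 + 0.012147 + 0.050327 + 0.001397 = 0.099935
The terms with heavy upstream rainfall present sum to 0.051724, so
  P(heavy upstream rainfall | flood warning) = 0.051724 / 0.099935 ≈ 0.5176

Now condition on the additional information:
Numerator (weight on configurations with heavy upstream rainfall): 0.87324*0.08 = 0.069859
The normalizing constant is 0.66016*0.92 + 0.87324*0.08 = 0.677206
Posterior = 0.069859 / 0.677206 ≈ 0.1032
Conditioning on dam release lowers the posterior on heavy upstream rainfall: the classic explaining-away effect in a common-effect structure.

P(heavy upstream rainfall | flood warning) ≈ 0.5176; P(heavy upstream rainfall | flood warning, dam release) ≈ 0.1032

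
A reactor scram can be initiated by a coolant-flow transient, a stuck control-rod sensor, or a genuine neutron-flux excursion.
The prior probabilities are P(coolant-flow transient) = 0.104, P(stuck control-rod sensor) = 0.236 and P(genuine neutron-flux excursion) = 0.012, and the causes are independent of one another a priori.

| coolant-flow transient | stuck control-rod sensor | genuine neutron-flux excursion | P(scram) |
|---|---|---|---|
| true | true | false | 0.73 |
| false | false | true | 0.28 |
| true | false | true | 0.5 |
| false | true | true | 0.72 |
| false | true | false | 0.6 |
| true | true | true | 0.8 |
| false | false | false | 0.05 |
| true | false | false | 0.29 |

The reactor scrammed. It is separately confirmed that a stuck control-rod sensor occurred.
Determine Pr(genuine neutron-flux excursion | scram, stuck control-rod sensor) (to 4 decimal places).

Pr(genuine neutron-flux excursion | scram, stuck control-rod sensor) ≈ 0.0142

Weight on genuine neutron-flux excursion=true, given the evidence: 0.007741 + 0.000998 = 0.008739
Denominator P(scram | stuck control-rod sensor): 0.6·0.896·0.988 + 0.72·0.896·0.012 + 0.73·0.104·0.988 + 0.8·0.104·0.012 = 0.614897
P(genuine neutron-flux excursion | scram, stuck control-rod sensor) = 0.008739/0.614897 ≈ 0.0142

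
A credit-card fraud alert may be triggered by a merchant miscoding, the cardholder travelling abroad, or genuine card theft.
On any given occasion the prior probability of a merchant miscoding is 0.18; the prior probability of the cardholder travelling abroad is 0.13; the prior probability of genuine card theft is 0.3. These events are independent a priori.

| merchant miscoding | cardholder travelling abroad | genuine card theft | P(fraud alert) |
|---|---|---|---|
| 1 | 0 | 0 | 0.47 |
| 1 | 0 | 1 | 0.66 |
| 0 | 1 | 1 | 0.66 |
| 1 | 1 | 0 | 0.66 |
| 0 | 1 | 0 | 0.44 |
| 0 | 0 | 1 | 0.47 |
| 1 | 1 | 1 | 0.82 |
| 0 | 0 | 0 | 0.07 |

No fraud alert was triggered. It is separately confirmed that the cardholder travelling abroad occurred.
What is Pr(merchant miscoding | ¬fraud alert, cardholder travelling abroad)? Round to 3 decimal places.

Pr(merchant miscoding | ¬fraud alert, cardholder travelling abroad) ≈ 0.115

P(¬fraud alert | cardholder travelling abroad) = 0.56*0.82*0.7 + 0.34*0.82*0.3 + 0.34*0.18*0.7 + 0.18*0.18*0.3 = 0.321440 + 0.083640 + 0.042840 + 0.009720 = 0.457640
Of this, 0.052560 comes from 0.042840 + 0.009720 (the merchant miscoding=true cases).
P(merchant miscoding | ¬fraud alert, cardholder travelling abroad) = 0.052560 / 0.457640 ≈ 0.115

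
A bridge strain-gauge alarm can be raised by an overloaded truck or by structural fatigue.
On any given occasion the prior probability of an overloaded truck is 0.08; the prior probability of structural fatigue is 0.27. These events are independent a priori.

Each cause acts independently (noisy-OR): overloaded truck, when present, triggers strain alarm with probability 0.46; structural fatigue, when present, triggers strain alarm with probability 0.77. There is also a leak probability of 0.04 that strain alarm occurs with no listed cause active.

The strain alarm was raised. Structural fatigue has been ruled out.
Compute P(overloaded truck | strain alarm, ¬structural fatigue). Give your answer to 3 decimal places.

Under noisy-OR, P(strain alarm | causes) = 1 − (1−0.04)·∏(1−qᵢ) over the active causes.
P(strain alarm | ¬structural fatigue) = 0.04·0.92 + 0.4816·0.08 = 0.036800 + 0.038528 = 0.075328
Of this, 0.038528 comes from 0.4816·0.08 (the overloaded truck=true cases).
P(overloaded truck | strain alarm, ¬structural fatigue) = 0.038528 / 0.075328 ≈ 0.511

P(overloaded truck | strain alarm, ¬structural fatigue) ≈ 0.511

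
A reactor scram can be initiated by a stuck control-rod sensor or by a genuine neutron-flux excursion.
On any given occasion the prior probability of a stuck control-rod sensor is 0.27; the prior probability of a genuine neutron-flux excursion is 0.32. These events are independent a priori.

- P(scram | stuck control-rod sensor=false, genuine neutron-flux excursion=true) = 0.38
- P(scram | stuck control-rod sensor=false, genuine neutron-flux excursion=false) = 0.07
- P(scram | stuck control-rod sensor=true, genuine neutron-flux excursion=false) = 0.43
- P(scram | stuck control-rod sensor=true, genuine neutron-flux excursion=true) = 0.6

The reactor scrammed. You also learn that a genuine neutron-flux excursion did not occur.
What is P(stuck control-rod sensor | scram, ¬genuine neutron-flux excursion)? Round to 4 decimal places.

Weight on stuck control-rod sensor=true, given the evidence: 0.43*0.27 = 0.116100
Normalizer over all consistent configurations: 0.07*0.73 + 0.43*0.27 = 0.167200
Posterior = 0.116100 / 0.167200 ≈ 0.6944

P(stuck control-rod sensor | scram, ¬genuine neutron-flux excursion) ≈ 0.6944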